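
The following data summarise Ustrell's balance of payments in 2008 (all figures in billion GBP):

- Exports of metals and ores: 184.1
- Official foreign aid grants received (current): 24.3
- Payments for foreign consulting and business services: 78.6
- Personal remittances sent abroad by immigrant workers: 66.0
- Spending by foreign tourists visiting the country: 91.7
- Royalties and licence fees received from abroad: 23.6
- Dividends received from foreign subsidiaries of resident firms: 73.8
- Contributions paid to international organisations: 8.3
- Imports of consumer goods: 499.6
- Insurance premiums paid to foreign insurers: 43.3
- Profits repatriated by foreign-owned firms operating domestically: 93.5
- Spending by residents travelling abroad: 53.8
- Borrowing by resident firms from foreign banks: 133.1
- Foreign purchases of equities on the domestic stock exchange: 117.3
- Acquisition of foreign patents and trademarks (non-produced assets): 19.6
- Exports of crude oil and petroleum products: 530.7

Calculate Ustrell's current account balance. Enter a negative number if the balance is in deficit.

85.1

Goods: 530.7 + 184.1 - 499.6 = 215.2
Services: -53.8 + 23.6 - 43.3 - 78.6 + 91.7 = -60.4
Primary income: -93.5 + 73.8 = -19.7
Secondary income: 24.3 - 8.3 - 66.0 = -50.0
Current account = 215.2 + (-60.4) + (-19.7) + (-50.0) = 85.1
(Excluded from the current account — financial account: borrowing by resident firms from foreign banks 133.1, foreign purchases of equities on the domestic stock exchange 117.3; capital account: acquisition of foreign patents and trademarks (non-produced assets) 19.6.)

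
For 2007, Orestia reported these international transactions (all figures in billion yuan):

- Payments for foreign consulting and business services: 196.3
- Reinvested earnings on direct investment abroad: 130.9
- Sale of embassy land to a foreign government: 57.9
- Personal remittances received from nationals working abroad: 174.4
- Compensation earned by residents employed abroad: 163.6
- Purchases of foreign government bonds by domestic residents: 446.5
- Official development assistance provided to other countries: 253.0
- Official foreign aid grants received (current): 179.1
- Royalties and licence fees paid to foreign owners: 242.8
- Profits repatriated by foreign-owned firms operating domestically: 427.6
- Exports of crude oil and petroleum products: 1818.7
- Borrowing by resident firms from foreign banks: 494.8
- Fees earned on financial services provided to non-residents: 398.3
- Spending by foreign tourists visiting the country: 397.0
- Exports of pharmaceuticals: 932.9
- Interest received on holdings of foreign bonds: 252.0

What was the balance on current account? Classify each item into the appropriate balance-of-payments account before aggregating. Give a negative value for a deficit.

Goods: 932.9 + 1818.7 = 2751.6
Services: 398.3 - 196.3 - 242.8 + 397.0 = 356.2
Primary income: 130.9 + 163.6 + 252.0 - 427.6 = 118.9
Secondary income: -253.0 + 179.1 + 174.4 = 100.5
Current account = 2751.6 + 356.2 + 118.9 + 100.5 = 3327.2
(Excluded from the current account — capital account: sale of embassy land to a foreign government 57.9; financial account: purchases of foreign government bonds by domestic residents 446.5, borrowing by resident firms from foreign banks 494.8.)

3327.2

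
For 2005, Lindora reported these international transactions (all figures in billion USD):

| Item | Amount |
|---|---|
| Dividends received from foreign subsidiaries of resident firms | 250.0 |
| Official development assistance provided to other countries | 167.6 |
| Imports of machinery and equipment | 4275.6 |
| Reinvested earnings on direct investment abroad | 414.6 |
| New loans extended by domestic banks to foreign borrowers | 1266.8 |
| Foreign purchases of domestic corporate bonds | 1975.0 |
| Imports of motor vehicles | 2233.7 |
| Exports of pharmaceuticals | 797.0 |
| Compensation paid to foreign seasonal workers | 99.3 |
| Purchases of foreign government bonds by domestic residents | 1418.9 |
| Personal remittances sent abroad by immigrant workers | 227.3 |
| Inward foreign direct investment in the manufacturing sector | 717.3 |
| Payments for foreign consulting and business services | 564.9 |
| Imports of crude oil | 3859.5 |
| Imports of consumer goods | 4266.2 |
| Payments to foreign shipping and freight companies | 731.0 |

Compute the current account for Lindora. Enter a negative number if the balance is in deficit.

-14963.5

Goods: -4266.2 - 3859.5 - 2233.7 + 797.0 - 4275.6 = -13838.0
Services: -731.0 - 564.9 = -1295.9
Primary income: 414.6 - 99.3 + 250.0 = 565.3
Secondary income: -227.3 - 167.6 = -394.9
Current account = (-13838.0) + (-1295.9) + 565.3 + (-394.9) = -14963.5
(Excluded from the current account — financial account: new loans extended by domestic banks to foreign borrowers 1266.8, foreign purchases of domestic corporate bonds 1975.0, purchases of foreign government bonds by domestic residents 1418.9, inward foreign direct investment in the manufacturing sector 717.3.)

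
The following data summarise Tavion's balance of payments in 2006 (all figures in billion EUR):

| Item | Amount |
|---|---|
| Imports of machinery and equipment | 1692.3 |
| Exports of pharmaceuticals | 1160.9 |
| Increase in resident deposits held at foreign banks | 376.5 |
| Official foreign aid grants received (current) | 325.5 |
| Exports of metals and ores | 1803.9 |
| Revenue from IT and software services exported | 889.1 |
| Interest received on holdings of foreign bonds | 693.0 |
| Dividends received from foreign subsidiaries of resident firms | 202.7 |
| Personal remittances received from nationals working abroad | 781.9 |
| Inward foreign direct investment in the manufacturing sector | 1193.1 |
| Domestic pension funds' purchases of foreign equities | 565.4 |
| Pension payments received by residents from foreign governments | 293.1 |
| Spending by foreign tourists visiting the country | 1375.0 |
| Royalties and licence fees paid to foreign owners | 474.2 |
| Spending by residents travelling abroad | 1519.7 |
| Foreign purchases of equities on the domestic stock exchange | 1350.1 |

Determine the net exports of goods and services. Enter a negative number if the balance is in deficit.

1542.7

Goods: 1160.9 + 1803.9 - 1692.3 = 1272.5
Services: -474.2 + 889.1 - 1519.7 + 1375.0 = 270.2
Trade balance = 1272.5 + 270.2 = 1542.7
(Excluded from the trade balance — financial account: increase in resident deposits held at foreign banks 376.5, inward foreign direct investment in the manufacturing sector 1193.1, domestic pension funds' purchases of foreign equities 565.4, foreign purchases of equities on the domestic stock exchange 1350.1; secondary income: official foreign aid grants received (current) 325.5, personal remittances received from nationals working abroad 781.9, pension payments received by residents from foreign governments 293.1; primary income: interest received on holdings of foreign bonds 693.0, dividends received from foreign subsidiaries of resident firms 202.7.)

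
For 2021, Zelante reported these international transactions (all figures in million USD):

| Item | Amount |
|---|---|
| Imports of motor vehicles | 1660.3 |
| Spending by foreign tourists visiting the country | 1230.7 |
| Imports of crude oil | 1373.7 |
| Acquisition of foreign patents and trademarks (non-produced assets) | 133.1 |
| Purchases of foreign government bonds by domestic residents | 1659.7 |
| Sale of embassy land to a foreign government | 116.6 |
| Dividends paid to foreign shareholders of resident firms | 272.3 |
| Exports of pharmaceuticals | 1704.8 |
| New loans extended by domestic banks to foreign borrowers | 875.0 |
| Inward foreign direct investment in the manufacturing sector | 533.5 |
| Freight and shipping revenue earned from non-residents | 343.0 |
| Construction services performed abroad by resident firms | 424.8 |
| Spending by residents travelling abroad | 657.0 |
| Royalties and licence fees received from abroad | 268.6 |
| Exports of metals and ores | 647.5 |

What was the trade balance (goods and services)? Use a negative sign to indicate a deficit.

928.4

Goods: 1704.8 - 1660.3 - 1373.7 + 647.5 = -681.7
Services: 343.0 + 424.8 + 268.6 - 657.0 + 1230.7 = 1610.1
Trade balance = -681.7 + 1610.1 = 928.4
(Excluded from the trade balance — capital account: acquisition of foreign patents and trademarks (non-produced assets) 133.1, sale of embassy land to a foreign government 116.6; financial account: purchases of foreign government bonds by domestic residents 1659.7, new loans extended by domestic banks to foreign borrowers 875.0, inward foreign direct investment in the manufacturing sector 533.5; primary income: dividends paid to foreign shareholders of resident firms 272.3.)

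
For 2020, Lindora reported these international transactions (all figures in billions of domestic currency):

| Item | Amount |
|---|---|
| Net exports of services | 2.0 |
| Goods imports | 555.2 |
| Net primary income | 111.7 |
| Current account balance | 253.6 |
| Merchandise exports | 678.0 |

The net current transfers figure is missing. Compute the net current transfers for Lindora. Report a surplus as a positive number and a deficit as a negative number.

Current account = goods balance + services balance + net primary income + net secondary income
Sum of the known components = 236.5
Net current transfers = CA - (known components) = 253.6 - 236.5 = 17.1

17.1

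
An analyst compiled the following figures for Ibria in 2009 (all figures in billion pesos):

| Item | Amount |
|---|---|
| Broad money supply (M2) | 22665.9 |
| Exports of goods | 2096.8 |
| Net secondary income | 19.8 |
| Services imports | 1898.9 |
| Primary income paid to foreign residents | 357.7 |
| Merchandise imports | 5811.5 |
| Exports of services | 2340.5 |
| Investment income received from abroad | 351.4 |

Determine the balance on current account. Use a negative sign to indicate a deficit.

Goods balance = 2096.8 - 5811.5 = -3714.7
Services balance = 2340.5 - 1898.9 = 441.6
Trade balance (goods + services) = -3714.7 + 441.6 = -3273.1
Net primary income = 351.4 - 357.7 = -6.3
Net secondary income = 19.8
Current account = -3273.1 + (-6.3) + 19.8 = -3259.6

-3259.6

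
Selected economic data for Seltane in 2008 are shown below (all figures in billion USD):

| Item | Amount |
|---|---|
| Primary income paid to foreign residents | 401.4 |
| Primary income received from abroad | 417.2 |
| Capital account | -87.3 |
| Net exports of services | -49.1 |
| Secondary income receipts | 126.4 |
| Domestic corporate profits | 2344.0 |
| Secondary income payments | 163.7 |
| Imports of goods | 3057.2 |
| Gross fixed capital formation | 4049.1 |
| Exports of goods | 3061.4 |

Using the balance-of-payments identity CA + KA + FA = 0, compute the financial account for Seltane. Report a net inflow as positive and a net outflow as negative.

Goods balance = 3061.4 - 3057.2 = 4.2
Services balance = -49.1
Trade balance (goods + services) = 4.2 + (-49.1) = -44.9
Net primary income = 417.2 - 401.4 = 15.8
Net secondary income = 126.4 - 163.7 = -37.3
Current account = -44.9 + 15.8 + (-37.3) = -66.4
Financial account = -(-66.4 + (-87.3)) = 153.7

153.7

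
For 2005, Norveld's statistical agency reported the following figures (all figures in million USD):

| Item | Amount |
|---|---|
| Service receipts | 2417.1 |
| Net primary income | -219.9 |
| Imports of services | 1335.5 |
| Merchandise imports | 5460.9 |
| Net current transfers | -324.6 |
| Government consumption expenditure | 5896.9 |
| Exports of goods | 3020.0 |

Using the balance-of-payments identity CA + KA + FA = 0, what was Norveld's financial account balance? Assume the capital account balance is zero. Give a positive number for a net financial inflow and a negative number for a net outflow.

1903.8

Goods balance = 3020.0 - 5460.9 = -2440.9
Services balance = 2417.1 - 1335.5 = 1081.6
Trade balance (goods + services) = -2440.9 + 1081.6 = -1359.3
Net primary income = -219.9
Net secondary income = -324.6
Current account = -1359.3 + (-219.9) + (-324.6) = -1903.8
Financial account = -(-1903.8) = 1903.8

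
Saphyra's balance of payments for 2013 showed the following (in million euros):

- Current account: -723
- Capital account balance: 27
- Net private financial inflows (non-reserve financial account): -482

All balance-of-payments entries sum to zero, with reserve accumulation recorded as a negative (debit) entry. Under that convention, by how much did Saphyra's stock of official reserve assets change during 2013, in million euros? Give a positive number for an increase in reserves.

-1178

Official reserve transactions balance = -((-723) + 27 + (-482)) = 1178
An accumulation of reserves is recorded as a debit (negative entry), so the change in the stock of reserves is the negative of that balance.
Change in official reserves = -(1178) = -1178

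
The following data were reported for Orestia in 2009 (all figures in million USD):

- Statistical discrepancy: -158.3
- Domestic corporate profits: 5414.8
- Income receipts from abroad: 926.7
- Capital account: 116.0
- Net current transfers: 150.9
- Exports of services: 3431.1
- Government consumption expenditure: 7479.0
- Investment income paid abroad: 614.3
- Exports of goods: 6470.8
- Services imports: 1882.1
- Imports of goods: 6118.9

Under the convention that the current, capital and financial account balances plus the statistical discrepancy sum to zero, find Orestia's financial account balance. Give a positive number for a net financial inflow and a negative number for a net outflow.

Goods balance = 6470.8 - 6118.9 = 351.9
Services balance = 3431.1 - 1882.1 = 1549.0
Trade balance (goods + services) = 351.9 + 1549.0 = 1900.9
Net primary income = 926.7 - 614.3 = 312.4
Net secondary income = 150.9
Current account = 1900.9 + 312.4 + 150.9 = 2364.2
Financial account = -(2364.2 + 116.0 + (-158.3)) = -2321.9

-2321.9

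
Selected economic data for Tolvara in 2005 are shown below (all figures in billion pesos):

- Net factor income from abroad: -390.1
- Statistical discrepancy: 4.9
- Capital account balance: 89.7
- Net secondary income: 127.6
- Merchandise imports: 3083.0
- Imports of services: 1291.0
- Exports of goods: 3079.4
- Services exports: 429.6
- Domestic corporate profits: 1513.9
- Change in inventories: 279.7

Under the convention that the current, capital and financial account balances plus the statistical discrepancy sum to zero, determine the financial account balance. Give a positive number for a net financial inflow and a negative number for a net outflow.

1032.9

Goods balance = 3079.4 - 3083.0 = -3.6
Services balance = 429.6 - 1291.0 = -861.4
Trade balance (goods + services) = -3.6 + (-861.4) = -865.0
Net primary income = -390.1
Net secondary income = 127.6
Current account = -865.0 + (-390.1) + 127.6 = -1127.5
Financial account = -(-1127.5 + 89.7 + 4.9) = 1032.9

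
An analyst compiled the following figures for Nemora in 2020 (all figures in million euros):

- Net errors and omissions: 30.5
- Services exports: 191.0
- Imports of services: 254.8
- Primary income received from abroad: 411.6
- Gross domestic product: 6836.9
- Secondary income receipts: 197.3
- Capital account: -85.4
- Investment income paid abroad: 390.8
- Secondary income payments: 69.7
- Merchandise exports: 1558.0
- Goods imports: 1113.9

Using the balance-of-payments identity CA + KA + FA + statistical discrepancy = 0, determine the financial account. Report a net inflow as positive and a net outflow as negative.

-473.8

Goods balance = 1558.0 - 1113.9 = 444.1
Services balance = 191.0 - 254.8 = -63.8
Trade balance (goods + services) = 444.1 + (-63.8) = 380.3
Net primary income = 411.6 - 390.8 = 20.8
Net secondary income = 197.3 - 69.7 = 127.6
Current account = 380.3 + 20.8 + 127.6 = 528.7
Financial account = -(528.7 + (-85.4) + 30.5) = -473.8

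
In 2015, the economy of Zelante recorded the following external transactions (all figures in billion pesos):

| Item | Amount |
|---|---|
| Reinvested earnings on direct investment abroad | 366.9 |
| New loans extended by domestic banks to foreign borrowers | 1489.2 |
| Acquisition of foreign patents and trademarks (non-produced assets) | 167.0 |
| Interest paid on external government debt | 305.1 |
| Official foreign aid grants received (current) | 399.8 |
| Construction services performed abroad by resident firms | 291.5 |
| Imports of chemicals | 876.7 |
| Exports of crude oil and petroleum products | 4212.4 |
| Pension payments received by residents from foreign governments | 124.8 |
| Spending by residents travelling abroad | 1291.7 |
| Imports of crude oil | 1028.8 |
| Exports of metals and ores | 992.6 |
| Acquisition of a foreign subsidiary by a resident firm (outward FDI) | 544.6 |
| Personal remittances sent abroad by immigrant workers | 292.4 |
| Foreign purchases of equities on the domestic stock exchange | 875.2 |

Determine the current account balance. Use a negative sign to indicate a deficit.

Goods: 4212.4 + 992.6 - 876.7 - 1028.8 = 3299.5
Services: -1291.7 + 291.5 = -1000.2
Primary income: 366.9 - 305.1 = 61.8
Secondary income: -292.4 + 124.8 + 399.8 = 232.2
Current account = 3299.5 + (-1000.2) + 61.8 + 232.2 = 2593.3
(Excluded from the current account — financial account: new loans extended by domestic banks to foreign borrowers 1489.2, acquisition of a foreign subsidiary by a resident firm (outward FDI) 544.6, foreign purchases of equities on the domestic stock exchange 875.2; capital account: acquisition of foreign patents and trademarks (non-produced assets) 167.0.)

2593.3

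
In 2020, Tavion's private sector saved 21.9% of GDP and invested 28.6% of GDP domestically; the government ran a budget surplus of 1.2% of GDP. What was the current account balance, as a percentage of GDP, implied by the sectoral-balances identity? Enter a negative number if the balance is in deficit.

-5.5

By the sectoral-balances identity, CA = (S_private - I) + (T - G).
Private balance = 21.9 - 28.6 = -6.7
Government balance (T - G) = 1.2
CA = -6.7 + 1.2 = -5.5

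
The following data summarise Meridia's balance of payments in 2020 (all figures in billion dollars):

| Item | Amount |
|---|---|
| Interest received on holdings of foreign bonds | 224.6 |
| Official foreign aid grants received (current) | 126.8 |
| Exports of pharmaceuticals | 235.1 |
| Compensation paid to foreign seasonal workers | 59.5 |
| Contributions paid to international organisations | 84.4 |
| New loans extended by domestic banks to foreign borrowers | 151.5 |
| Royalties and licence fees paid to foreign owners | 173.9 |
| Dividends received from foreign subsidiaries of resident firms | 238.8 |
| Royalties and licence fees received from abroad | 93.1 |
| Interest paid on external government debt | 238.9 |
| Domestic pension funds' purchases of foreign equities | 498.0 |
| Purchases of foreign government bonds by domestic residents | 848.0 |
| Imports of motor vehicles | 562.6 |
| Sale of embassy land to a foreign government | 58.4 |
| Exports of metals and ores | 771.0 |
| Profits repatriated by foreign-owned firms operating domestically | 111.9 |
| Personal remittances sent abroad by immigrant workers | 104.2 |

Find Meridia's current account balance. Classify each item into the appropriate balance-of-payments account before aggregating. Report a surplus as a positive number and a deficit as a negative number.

354.0

Goods: 771.0 + 235.1 - 562.6 = 443.5
Services: -173.9 + 93.1 = -80.8
Primary income: 224.6 + 238.8 - 238.9 - 111.9 - 59.5 = 53.1
Secondary income: -84.4 - 104.2 + 126.8 = -61.8
Current account = 443.5 + (-80.8) + 53.1 + (-61.8) = 354.0
(Excluded from the current account — financial account: new loans extended by domestic banks to foreign borrowers 151.5, domestic pension funds' purchases of foreign equities 498.0, purchases of foreign government bonds by domestic residents 848.0; capital account: sale of embassy land to a foreign government 58.4.)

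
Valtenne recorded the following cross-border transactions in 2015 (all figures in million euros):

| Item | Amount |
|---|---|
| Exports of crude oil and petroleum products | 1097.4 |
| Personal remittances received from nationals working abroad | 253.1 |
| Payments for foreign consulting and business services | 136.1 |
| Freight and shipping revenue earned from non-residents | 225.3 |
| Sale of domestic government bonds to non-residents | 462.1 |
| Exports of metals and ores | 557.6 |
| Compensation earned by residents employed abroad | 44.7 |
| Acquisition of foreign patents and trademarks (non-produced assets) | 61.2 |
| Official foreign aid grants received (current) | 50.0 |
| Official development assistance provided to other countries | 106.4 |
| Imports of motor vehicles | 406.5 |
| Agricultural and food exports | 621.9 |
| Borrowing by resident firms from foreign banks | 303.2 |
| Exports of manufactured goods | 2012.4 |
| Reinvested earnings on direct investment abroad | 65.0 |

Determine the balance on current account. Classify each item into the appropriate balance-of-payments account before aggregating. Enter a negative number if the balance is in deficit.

Goods: 1097.4 - 406.5 + 621.9 + 2012.4 + 557.6 = 3882.8
Services: 225.3 - 136.1 = 89.2
Primary income: 65.0 + 44.7 = 109.7
Secondary income: 50.0 + 253.1 - 106.4 = 196.7
Current account = 3882.8 + 89.2 + 109.7 + 196.7 = 4278.4
(Excluded from the current account — financial account: sale of domestic government bonds to non-residents 462.1, borrowing by resident firms from foreign banks 303.2; capital account: acquisition of foreign patents and trademarks (non-produced assets) 61.2.)

4278.4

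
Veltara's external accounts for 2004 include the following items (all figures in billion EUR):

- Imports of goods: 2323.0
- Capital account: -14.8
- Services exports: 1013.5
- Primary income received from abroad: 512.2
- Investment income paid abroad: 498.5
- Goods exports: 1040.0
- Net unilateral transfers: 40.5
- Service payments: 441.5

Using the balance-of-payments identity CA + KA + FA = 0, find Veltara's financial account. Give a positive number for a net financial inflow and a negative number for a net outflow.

Goods balance = 1040.0 - 2323.0 = -1283.0
Services balance = 1013.5 - 441.5 = 572.0
Trade balance (goods + services) = -1283.0 + 572.0 = -711.0
Net primary income = 512.2 - 498.5 = 13.7
Net secondary income = 40.5
Current account = -711.0 + 13.7 + 40.5 = -656.8
Financial account = -(-656.8 + (-14.8)) = 671.6

671.6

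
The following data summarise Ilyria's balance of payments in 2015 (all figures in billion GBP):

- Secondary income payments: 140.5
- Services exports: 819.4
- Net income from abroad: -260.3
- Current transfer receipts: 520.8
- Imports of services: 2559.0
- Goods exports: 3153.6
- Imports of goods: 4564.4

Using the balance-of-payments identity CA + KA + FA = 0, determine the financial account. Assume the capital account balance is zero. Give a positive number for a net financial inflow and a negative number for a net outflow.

3030.4

Goods balance = 3153.6 - 4564.4 = -1410.8
Services balance = 819.4 - 2559.0 = -1739.6
Trade balance (goods + services) = -1410.8 + (-1739.6) = -3150.4
Net primary income = -260.3
Net secondary income = 520.8 - 140.5 = 380.3
Current account = -3150.4 + (-260.3) + 380.3 = -3030.4
Financial account = -(-3030.4) = 3030.4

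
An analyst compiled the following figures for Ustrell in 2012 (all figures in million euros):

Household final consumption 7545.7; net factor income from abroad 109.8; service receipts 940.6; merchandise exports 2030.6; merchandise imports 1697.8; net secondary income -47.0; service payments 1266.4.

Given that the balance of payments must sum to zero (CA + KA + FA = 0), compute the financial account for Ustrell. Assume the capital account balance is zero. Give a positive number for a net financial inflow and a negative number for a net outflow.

Goods balance = 2030.6 - 1697.8 = 332.8
Services balance = 940.6 - 1266.4 = -325.8
Trade balance (goods + services) = 332.8 + (-325.8) = 7.0
Net primary income = 109.8
Net secondary income = -47.0
Current account = 7.0 + 109.8 + (-47.0) = 69.8
Financial account = -(69.8) = -69.8

-69.8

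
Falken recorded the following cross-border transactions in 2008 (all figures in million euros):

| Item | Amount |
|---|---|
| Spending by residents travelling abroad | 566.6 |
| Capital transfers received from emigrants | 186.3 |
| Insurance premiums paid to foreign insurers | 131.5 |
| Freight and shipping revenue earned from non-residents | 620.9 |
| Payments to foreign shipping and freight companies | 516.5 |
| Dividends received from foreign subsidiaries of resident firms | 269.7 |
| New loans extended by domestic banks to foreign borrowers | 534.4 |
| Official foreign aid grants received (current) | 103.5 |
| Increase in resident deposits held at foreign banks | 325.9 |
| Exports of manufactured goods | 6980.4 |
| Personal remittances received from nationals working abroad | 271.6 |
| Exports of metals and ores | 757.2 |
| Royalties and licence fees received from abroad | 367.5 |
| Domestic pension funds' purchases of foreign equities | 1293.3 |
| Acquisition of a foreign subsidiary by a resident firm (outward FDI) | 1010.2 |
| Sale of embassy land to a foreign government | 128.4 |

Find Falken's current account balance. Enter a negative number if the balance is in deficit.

Goods: 757.2 + 6980.4 = 7737.6
Services: -566.6 + 620.9 - 131.5 - 516.5 + 367.5 = -226.2
Primary income: 269.7
Secondary income: 271.6 + 103.5 = 375.1
Current account = 7737.6 + (-226.2) + 269.7 + 375.1 = 8156.2
(Excluded from the current account — capital account: capital transfers received from emigrants 186.3, sale of embassy land to a foreign government 128.4; financial account: new loans extended by domestic banks to foreign borrowers 534.4, increase in resident deposits held at foreign banks 325.9, domestic pension funds' purchases of foreign equities 1293.3, acquisition of a foreign subsidiary by a resident firm (outward FDI) 1010.2.)

8156.2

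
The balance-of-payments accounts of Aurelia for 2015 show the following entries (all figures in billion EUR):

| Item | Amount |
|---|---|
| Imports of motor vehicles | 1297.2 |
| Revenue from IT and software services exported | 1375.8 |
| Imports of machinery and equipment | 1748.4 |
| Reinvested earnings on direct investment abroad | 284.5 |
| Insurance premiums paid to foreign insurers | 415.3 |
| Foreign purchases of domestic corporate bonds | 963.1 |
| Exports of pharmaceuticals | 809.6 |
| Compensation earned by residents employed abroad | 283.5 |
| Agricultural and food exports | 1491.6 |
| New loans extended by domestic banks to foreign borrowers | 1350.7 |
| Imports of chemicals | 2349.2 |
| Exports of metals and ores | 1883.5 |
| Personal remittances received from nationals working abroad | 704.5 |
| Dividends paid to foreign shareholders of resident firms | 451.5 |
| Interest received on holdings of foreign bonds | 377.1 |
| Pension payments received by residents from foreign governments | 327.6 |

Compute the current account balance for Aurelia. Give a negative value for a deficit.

Goods: -1748.4 + 809.6 - 2349.2 + 1491.6 + 1883.5 - 1297.2 = -1210.1
Services: 1375.8 - 415.3 = 960.5
Primary income: 377.1 - 451.5 + 284.5 + 283.5 = 493.6
Secondary income: 327.6 + 704.5 = 1032.1
Current account = (-1210.1) + 960.5 + 493.6 + 1032.1 = 1276.1
(Excluded from the current account — financial account: foreign purchases of domestic corporate bonds 963.1, new loans extended by domestic banks to foreign borrowers 1350.7.)

1276.1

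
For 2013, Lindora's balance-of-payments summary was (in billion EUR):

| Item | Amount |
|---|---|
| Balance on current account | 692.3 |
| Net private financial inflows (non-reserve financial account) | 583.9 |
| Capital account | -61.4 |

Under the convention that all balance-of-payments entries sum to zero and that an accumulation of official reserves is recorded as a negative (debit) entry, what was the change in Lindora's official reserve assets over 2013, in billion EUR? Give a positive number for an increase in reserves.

Official reserve transactions balance = -(692.3 + (-61.4) + 583.9) = -1214.8
An accumulation of reserves is recorded as a debit (negative entry), so the change in the stock of reserves is the negative of that balance.
Change in official reserves = -(-1214.8) = 1214.8

1214.8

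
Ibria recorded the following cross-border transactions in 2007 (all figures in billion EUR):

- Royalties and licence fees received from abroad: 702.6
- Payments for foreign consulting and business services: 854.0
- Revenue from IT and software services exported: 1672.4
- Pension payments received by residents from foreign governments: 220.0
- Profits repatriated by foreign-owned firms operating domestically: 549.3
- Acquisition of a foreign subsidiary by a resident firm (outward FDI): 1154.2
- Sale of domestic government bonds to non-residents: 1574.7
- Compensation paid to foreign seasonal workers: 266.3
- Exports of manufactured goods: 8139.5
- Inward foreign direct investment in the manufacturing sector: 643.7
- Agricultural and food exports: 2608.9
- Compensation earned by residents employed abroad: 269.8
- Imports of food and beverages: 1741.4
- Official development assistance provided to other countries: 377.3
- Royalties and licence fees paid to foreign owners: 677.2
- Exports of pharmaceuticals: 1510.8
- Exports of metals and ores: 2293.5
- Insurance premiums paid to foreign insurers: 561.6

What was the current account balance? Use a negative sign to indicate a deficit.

12390.4

Goods: 8139.5 + 1510.8 + 2293.5 + 2608.9 - 1741.4 = 12811.3
Services: -677.2 - 561.6 - 854.0 + 702.6 + 1672.4 = 282.2
Primary income: -549.3 + 269.8 - 266.3 = -545.8
Secondary income: -377.3 + 220.0 = -157.3
Current account = 12811.3 + 282.2 + (-545.8) + (-157.3) = 12390.4
(Excluded from the current account — financial account: acquisition of a foreign subsidiary by a resident firm (outward FDI) 1154.2, sale of domestic government bonds to non-residents 1574.7, inward foreign direct investment in the manufacturing sector 643.7.)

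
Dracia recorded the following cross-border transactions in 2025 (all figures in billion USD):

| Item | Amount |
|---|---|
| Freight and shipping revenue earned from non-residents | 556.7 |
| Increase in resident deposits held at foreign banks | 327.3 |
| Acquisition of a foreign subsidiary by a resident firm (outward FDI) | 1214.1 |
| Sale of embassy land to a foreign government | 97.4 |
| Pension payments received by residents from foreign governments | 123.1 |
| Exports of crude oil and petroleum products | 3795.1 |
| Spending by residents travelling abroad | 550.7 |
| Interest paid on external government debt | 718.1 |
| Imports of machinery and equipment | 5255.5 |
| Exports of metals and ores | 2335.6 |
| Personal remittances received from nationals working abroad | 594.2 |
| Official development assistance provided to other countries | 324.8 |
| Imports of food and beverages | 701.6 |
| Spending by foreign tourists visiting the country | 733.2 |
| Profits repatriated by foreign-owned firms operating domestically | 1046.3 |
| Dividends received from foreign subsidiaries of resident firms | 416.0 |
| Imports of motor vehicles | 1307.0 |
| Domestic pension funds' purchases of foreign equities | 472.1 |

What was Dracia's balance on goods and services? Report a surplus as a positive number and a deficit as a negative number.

Goods: -701.6 - 5255.5 + 3795.1 - 1307.0 + 2335.6 = -1133.4
Services: -550.7 + 733.2 + 556.7 = 739.2
Trade balance = -1133.4 + 739.2 = -394.2
(Excluded from the trade balance — financial account: increase in resident deposits held at foreign banks 327.3, acquisition of a foreign subsidiary by a resident firm (outward FDI) 1214.1, domestic pension funds' purchases of foreign equities 472.1; capital account: sale of embassy land to a foreign government 97.4; secondary income: pension payments received by residents from foreign governments 123.1, personal remittances received from nationals working abroad 594.2, official development assistance provided to other countries 324.8; primary income: interest paid on external government debt 718.1, profits repatriated by foreign-owned firms operating domestically 1046.3, dividends received from foreign subsidiaries of resident firms 416.0.)

-394.2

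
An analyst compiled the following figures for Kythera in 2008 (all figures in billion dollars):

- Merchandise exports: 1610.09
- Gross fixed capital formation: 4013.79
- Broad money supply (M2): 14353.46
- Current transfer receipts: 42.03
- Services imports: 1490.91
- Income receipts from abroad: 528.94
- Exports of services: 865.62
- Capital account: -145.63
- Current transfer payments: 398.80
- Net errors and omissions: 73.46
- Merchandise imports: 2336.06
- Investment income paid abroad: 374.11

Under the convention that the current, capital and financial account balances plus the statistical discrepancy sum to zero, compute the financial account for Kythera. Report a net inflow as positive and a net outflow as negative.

Goods balance = 1610.09 - 2336.06 = -725.97
Services balance = 865.62 - 1490.91 = -625.29
Trade balance (goods + services) = -725.97 + (-625.29) = -1351.26
Net primary income = 528.94 - 374.11 = 154.83
Net secondary income = 42.03 - 398.80 = -356.77
Current account = -1351.26 + 154.83 + (-356.77) = -1553.20
Financial account = -(-1553.20 + (-145.63) + 73.46) = 1625.37

1625.37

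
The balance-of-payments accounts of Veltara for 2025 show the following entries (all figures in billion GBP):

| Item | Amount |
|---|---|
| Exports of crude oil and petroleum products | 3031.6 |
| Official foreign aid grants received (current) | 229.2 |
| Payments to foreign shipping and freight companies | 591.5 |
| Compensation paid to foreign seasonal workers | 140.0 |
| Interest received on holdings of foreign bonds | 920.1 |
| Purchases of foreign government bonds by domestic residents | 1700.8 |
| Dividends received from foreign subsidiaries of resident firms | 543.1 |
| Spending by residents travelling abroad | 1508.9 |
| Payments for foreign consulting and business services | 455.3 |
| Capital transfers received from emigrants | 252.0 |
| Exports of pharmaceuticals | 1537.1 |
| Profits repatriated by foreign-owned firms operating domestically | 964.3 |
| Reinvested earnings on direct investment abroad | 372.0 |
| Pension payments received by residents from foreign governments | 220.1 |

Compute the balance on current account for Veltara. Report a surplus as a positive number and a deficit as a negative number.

Goods: 1537.1 + 3031.6 = 4568.7
Services: -1508.9 - 591.5 - 455.3 = -2555.7
Primary income: 920.1 + 372.0 - 140.0 - 964.3 + 543.1 = 730.9
Secondary income: 220.1 + 229.2 = 449.3
Current account = 4568.7 + (-2555.7) + 730.9 + 449.3 = 3193.2
(Excluded from the current account — financial account: purchases of foreign government bonds by domestic residents 1700.8; capital account: capital transfers received from emigrants 252.0.)

3193.2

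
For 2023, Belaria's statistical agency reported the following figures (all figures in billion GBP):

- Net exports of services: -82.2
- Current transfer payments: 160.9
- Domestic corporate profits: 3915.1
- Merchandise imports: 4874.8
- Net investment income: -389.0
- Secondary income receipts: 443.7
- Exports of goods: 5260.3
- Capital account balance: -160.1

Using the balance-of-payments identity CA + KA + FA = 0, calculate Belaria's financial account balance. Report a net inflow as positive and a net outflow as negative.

-37.0

Goods balance = 5260.3 - 4874.8 = 385.5
Services balance = -82.2
Trade balance (goods + services) = 385.5 + (-82.2) = 303.3
Net primary income = -389.0
Net secondary income = 443.7 - 160.9 = 282.8
Current account = 303.3 + (-389.0) + 282.8 = 197.1
Financial account = -(197.1 + (-160.1)) = -37.0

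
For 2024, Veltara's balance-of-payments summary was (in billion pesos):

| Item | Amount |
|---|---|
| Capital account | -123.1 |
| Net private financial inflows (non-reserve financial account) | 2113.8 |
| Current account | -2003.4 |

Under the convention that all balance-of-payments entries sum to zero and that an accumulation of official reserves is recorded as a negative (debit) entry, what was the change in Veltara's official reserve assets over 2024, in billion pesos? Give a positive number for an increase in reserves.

-12.7

Official reserve transactions balance = -((-2003.4) + (-123.1) + 2113.8) = 12.7
An accumulation of reserves is recorded as a debit (negative entry), so the change in the stock of reserves is the negative of that balance.
Change in official reserves = -(12.7) = -12.7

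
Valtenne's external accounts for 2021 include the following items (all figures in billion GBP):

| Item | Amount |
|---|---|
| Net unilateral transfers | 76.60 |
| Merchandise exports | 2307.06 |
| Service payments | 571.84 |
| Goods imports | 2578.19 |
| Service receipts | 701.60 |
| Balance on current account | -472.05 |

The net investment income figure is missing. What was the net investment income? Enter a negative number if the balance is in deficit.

Current account = goods balance + services balance + net primary income + net secondary income
Sum of the known components = -64.77
Net investment income = CA - (known components) = -472.05 - (-64.77) = -407.28

-407.28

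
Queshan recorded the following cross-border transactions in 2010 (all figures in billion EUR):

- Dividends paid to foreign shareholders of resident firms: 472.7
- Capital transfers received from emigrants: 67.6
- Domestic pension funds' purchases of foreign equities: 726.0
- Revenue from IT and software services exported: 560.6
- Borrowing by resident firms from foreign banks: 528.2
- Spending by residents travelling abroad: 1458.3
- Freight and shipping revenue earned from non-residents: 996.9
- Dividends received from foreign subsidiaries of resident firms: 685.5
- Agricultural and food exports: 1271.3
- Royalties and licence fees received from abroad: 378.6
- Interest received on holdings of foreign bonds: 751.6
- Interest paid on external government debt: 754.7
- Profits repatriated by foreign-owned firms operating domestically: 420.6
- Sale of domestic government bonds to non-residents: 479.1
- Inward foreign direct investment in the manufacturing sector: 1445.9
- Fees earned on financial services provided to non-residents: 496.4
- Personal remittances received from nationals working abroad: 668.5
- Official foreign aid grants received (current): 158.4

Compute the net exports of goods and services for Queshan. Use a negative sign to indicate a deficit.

2245.5

Goods: 1271.3
Services: -1458.3 + 996.9 + 560.6 + 378.6 + 496.4 = 974.2
Trade balance = 1271.3 + 974.2 = 2245.5
(Excluded from the trade balance — primary income: dividends paid to foreign shareholders of resident firms 472.7, dividends received from foreign subsidiaries of resident firms 685.5, interest received on holdings of foreign bonds 751.6, interest paid on external government debt 754.7, profits repatriated by foreign-owned firms operating domestically 420.6; capital account: capital transfers received from emigrants 67.6; financial account: domestic pension funds' purchases of foreign equities 726.0, borrowing by resident firms from foreign banks 528.2, sale of domestic government bonds to non-residents 479.1, inward foreign direct investment in the manufacturing sector 1445.9; secondary income: personal remittances received from nationals working abroad 668.5, official foreign aid grants received (current) 158.4.)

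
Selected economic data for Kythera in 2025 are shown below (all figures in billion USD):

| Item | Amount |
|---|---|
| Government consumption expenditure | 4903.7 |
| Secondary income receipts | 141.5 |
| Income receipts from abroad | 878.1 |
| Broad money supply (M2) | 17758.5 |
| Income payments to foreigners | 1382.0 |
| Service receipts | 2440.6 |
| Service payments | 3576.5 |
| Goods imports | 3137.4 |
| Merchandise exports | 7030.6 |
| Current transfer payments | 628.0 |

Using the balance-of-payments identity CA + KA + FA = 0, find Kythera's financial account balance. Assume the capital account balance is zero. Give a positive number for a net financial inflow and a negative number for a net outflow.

Goods balance = 7030.6 - 3137.4 = 3893.2
Services balance = 2440.6 - 3576.5 = -1135.9
Trade balance (goods + services) = 3893.2 + (-1135.9) = 2757.3
Net primary income = 878.1 - 1382.0 = -503.9
Net secondary income = 141.5 - 628.0 = -486.5
Current account = 2757.3 + (-503.9) + (-486.5) = 1766.9
Financial account = -(1766.9) = -1766.9

-1766.9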